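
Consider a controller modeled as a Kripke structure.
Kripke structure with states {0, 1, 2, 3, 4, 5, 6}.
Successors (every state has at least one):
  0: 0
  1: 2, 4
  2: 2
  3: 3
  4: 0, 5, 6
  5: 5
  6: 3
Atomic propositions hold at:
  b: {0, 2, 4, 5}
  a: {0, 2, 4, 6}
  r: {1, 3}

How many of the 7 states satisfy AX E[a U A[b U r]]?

2

A[b U r]: least fixpoint, start Z0 = Sat(r) = {1, 3}, add states in Sat(b) with every successor in Z. Already a fixed point.
Sat(A[b U r]) = {1, 3}
E[a U A[b U r]]: least fixpoint, start Z0 = Sat(A[b U r]) = {1, 3}, add states in Sat(a) with some successor in Z. Z1 = {1, 3, 6}; Z2 = {1, 3, 4, 6}; fixed.
Sat(E[a U A[b U r]]) = {1, 3, 4, 6}
Sat(AX E[a U A[b U r]]) = {s : every successor in {1, 3, 4, 6}} = {3, 6}
|Sat(AX E[a U A[b U r]])| = |{3, 6}| = 2.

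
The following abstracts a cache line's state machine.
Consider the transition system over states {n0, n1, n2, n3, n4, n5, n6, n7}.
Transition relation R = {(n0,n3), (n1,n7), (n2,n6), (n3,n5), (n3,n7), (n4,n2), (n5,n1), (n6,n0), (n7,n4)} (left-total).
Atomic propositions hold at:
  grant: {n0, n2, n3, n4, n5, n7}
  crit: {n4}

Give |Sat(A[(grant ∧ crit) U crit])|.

1

Sat(grant ∧ crit) = {n4}
A[(grant ∧ crit) U crit]: least fixpoint, start Z0 = Sat(crit) = {n4}, add states in Sat(grant ∧ crit) with every successor in Z. Already a fixed point.
Sat(A[(grant ∧ crit) U crit]) = {n4}
|Sat(A[(grant ∧ crit) U crit])| = |{n4}| = 1.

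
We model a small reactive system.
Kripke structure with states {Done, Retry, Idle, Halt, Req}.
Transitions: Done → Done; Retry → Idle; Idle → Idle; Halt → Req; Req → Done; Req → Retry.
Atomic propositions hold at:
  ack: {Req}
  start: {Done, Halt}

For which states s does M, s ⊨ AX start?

Sat(AX start) = {s : every successor in {Done, Halt}} = {Done}

{Done}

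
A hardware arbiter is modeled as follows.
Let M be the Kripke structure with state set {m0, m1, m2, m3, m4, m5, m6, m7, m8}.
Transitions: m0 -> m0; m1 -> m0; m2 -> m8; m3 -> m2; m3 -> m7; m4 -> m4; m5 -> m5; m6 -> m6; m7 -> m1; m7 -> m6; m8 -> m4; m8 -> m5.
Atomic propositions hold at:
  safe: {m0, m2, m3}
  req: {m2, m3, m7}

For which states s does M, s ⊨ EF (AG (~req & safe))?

Sat(~req) = {m0, m1, m4, m5, m6, m8}
Sat(~req & safe) = {m0}
AG (~req & safe): greatest fixpoint, start Z0 = {m0}, keep only states in Sat with every successor in Z. Already a fixed point.
Sat(AG (~req & safe)) = {m0}
EF (AG (~req & safe)): least fixpoint, start Z0 = {m0}, add states with some successor in Z. Z1 = {m0, m1}; Z2 = {m0, m1, m7}; Z3 = {m0, m1, m3, m7}; fixed.
Sat(EF (AG (~req & safe))) = {m0, m1, m3, m7}

{m0, m1, m3, m7}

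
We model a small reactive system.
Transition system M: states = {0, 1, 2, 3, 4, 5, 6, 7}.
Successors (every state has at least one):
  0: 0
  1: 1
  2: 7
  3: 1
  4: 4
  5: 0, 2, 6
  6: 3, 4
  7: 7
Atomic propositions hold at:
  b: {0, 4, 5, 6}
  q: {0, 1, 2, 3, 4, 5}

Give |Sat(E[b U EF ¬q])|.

4

Sat(¬q) = {6, 7}
EF ¬q: least fixpoint, start Z0 = {6, 7}, add states with some successor in Z. Z1 = {2, 5, 6, 7}; fixed.
Sat(EF ¬q) = {2, 5, 6, 7}
E[b U EF ¬q]: least fixpoint, start Z0 = Sat(EF ¬q) = {2, 5, 6, 7}, add states in Sat(b) with some successor in Z. Already a fixed point.
Sat(E[b U EF ¬q]) = {2, 5, 6, 7}
|Sat(E[b U EF ¬q])| = |{2, 5, 6, 7}| = 4.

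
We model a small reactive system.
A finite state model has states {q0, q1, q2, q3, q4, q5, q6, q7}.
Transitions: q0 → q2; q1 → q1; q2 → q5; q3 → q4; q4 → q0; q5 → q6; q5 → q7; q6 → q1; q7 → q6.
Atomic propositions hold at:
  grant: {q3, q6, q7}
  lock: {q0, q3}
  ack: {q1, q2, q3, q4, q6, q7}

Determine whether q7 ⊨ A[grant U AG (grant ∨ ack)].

Sat(grant ∨ ack) = {q1, q2, q3, q4, q6, q7}
AG (grant ∨ ack): greatest fixpoint, start Z0 = {q1, q2, q3, q4, q6, q7}, keep only states in Sat with every successor in Z. Z1 = {q1, q3, q6, q7}; Z2 = {q1, q6, q7}; fixed.
Sat(AG (grant ∨ ack)) = {q1, q6, q7}
A[grant U AG (grant ∨ ack)]: least fixpoint, start Z0 = Sat(AG (grant ∨ ack)) = {q1, q6, q7}, add states in Sat(grant) with every successor in Z. Already a fixed point.
Sat(A[grant U AG (grant ∨ ack)]) = {q1, q6, q7}
q7 ∈ Sat(A[grant U AG (grant ∨ ack)]) = {q1, q6, q7}, so the formula holds at q7.

Yes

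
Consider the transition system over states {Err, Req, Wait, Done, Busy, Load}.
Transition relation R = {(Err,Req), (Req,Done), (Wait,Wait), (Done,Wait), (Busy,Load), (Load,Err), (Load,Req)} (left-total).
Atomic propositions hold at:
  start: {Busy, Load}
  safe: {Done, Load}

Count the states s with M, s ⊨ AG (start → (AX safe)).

Sat(AX safe) = {s : every successor in {Done, Load}} = {Req, Busy}
Sat(start → (AX safe)) = {Err, Req, Wait, Done, Busy}
AG (start → (AX safe)): greatest fixpoint, start Z0 = {Err, Req, Wait, Done, Busy}, keep only states in Sat with every successor in Z. Z1 = {Err, Req, Wait, Done}; fixed.
Sat(AG (start → (AX safe))) = {Err, Req, Wait, Done}
|Sat(AG (start → (AX safe)))| = |{Err, Req, Wait, Done}| = 4.

4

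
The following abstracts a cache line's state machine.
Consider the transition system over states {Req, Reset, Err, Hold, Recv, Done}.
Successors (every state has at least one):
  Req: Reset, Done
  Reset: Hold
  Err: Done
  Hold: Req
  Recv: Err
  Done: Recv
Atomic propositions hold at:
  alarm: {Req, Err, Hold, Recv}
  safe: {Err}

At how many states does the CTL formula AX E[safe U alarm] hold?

E[safe U alarm]: least fixpoint, start Z0 = Sat(alarm) = {Req, Err, Hold, Recv}, add states in Sat(safe) with some successor in Z. Already a fixed point.
Sat(E[safe U alarm]) = {Req, Err, Hold, Recv}
Sat(AX E[safe U alarm]) = {s : every successor in {Req, Err, Hold, Recv}} = {Reset, Hold, Recv, Done}
|Sat(AX E[safe U alarm])| = |{Reset, Hold, Recv, Done}| = 4.

4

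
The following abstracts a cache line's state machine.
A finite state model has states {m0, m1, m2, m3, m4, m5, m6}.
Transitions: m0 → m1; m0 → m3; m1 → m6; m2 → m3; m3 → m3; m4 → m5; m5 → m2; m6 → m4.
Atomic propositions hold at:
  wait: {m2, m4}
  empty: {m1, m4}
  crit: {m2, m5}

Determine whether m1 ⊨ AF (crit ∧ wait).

Sat(crit ∧ wait) = {m2}
AF (crit ∧ wait): least fixpoint, start Z0 = {m2}, add states with every successor in Z. Z1 = {m2, m5}; Z2 = {m2, m4, m5}; Z3 = {m2, m4, m5, m6}; Z4 = {m1, m2, m4, m5, m6}; fixed.
Sat(AF (crit ∧ wait)) = {m1, m2, m4, m5, m6}
m1 ∈ Sat(AF (crit ∧ wait)) = {m1, m2, m4, m5, m6}, so the formula holds at m1.

Yes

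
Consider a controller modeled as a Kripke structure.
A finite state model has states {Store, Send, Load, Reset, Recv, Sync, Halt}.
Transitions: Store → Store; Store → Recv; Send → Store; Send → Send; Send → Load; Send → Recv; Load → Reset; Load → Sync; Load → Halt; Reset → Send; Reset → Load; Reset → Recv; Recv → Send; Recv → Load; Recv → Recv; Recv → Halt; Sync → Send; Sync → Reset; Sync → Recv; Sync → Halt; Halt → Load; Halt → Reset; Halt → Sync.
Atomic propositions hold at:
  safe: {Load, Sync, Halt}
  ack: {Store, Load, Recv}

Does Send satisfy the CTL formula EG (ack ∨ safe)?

Sat(ack ∨ safe) = {Store, Load, Recv, Sync, Halt}
EG (ack ∨ safe): greatest fixpoint, start Z0 = {Store, Load, Recv, Sync, Halt}, keep only states in Sat with some successor in Z. Already a fixed point.
Sat(EG (ack ∨ safe)) = {Store, Load, Recv, Sync, Halt}
Send ∉ Sat(EG (ack ∨ safe)) = {Store, Load, Recv, Sync, Halt}, so the formula does not hold at Send.

No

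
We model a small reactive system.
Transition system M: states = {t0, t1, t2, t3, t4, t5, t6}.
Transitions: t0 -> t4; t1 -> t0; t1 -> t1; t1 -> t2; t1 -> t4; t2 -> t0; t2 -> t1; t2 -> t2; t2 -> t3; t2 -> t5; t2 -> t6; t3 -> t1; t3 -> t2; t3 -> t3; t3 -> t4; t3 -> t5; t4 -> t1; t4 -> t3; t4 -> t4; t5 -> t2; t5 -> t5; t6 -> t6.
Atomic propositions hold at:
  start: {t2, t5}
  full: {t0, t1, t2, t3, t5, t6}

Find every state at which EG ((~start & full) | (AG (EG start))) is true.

{t1, t3, t6}

Sat(~start) = {t0, t1, t3, t4, t6}
Sat(~start & full) = {t0, t1, t3, t6}
EG start: greatest fixpoint, start Z0 = {t2, t5}, keep only states in Sat with some successor in Z. Already a fixed point.
Sat(EG start) = {t2, t5}
AG (EG start): greatest fixpoint, start Z0 = {t2, t5}, keep only states in Sat with every successor in Z. Z1 = {t5}; Z2 = ∅; fixed.
Sat(AG (EG start)) = ∅
Sat((~start & full) | (AG (EG start))) = {t0, t1, t3, t6}
EG ((~start & full) | (AG (EG start))): greatest fixpoint, start Z0 = {t0, t1, t3, t6}, keep only states in Sat with some successor in Z. Z1 = {t1, t3, t6}; fixed.
Sat(EG ((~start & full) | (AG (EG start)))) = {t1, t3, t6}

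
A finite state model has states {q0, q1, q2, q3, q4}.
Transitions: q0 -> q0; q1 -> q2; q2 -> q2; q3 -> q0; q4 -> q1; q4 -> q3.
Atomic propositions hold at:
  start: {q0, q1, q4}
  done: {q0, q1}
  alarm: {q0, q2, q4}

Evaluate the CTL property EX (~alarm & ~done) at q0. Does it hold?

Sat(~alarm) = {q1, q3}
Sat(~done) = {q2, q3, q4}
Sat(~alarm & ~done) = {q3}
Sat(EX (~alarm & ~done)) = {s : some successor in {q3}} = {q4}
q0 ∉ Sat(EX (~alarm & ~done)) = {q4}, so the formula does not hold at q0.

No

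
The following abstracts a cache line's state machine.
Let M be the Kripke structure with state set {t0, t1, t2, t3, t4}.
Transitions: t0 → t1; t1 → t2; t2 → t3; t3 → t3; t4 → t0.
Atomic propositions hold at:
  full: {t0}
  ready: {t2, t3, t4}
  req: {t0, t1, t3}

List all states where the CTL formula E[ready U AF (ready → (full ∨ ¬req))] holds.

{t0, t1, t2, t4}

Sat(¬req) = {t2, t4}
Sat(full ∨ ¬req) = {t0, t2, t4}
Sat(ready → (full ∨ ¬req)) = {t0, t1, t2, t4}
AF (ready → (full ∨ ¬req)): least fixpoint, start Z0 = {t0, t1, t2, t4}, add states with every successor in Z. Already a fixed point.
Sat(AF (ready → (full ∨ ¬req))) = {t0, t1, t2, t4}
E[ready U AF (ready → (full ∨ ¬req))]: least fixpoint, start Z0 = Sat(AF (ready → (full ∨ ¬req))) = {t0, t1, t2, t4}, add states in Sat(ready) with some successor in Z. Already a fixed point.
Sat(E[ready U AF (ready → (full ∨ ¬req))]) = {t0, t1, t2, t4}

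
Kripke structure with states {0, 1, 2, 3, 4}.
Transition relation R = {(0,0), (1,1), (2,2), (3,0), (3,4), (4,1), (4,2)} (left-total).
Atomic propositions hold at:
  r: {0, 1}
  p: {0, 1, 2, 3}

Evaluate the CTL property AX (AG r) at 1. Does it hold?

AG r: greatest fixpoint, start Z0 = {0, 1}, keep only states in Sat with every successor in Z. Already a fixed point.
Sat(AG r) = {0, 1}
Sat(AX (AG r)) = {s : every successor in {0, 1}} = {0, 1}
1 ∈ Sat(AX (AG r)) = {0, 1}, so the formula holds at 1.

Yes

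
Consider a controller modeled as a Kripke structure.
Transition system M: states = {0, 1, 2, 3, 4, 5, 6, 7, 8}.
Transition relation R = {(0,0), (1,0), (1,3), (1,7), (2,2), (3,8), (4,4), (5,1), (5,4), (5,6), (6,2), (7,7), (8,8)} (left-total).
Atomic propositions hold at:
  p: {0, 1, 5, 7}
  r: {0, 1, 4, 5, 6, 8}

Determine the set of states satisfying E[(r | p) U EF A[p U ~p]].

{1, 2, 3, 4, 5, 6, 8}

Sat(r | p) = {0, 1, 4, 5, 6, 7, 8}
Sat(~p) = {2, 3, 4, 6, 8}
A[p U ~p]: least fixpoint, start Z0 = Sat(~p) = {2, 3, 4, 6, 8}, add states in Sat(p) with every successor in Z. Already a fixed point.
Sat(A[p U ~p]) = {2, 3, 4, 6, 8}
EF A[p U ~p]: least fixpoint, start Z0 = {2, 3, 4, 6, 8}, add states with some successor in Z. Z1 = {1, 2, 3, 4, 5, 6, 8}; fixed.
Sat(EF A[p U ~p]) = {1, 2, 3, 4, 5, 6, 8}
E[(r | p) U EF A[p U ~p]]: least fixpoint, start Z0 = Sat(EF A[p U ~p]) = {1, 2, 3, 4, 5, 6, 8}, add states in Sat(r | p) with some successor in Z. Already a fixed point.
Sat(E[(r | p) U EF A[p U ~p]]) = {1, 2, 3, 4, 5, 6, 8}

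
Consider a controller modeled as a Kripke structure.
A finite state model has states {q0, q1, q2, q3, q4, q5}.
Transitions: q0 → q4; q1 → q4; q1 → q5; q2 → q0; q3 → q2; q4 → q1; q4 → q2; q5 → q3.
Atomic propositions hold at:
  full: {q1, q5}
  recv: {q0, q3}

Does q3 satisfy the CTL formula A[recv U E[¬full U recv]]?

Yes

Sat(¬full) = {q0, q2, q3, q4}
E[¬full U recv]: least fixpoint, start Z0 = Sat(recv) = {q0, q3}, add states in Sat(¬full) with some successor in Z. Z1 = {q0, q2, q3}; Z2 = {q0, q2, q3, q4}; fixed.
Sat(E[¬full U recv]) = {q0, q2, q3, q4}
A[recv U E[¬full U recv]]: least fixpoint, start Z0 = Sat(E[¬full U recv]) = {q0, q2, q3, q4}, add states in Sat(recv) with every successor in Z. Already a fixed point.
Sat(A[recv U E[¬full U recv]]) = {q0, q2, q3, q4}
q3 ∈ Sat(A[recv U E[¬full U recv]]) = {q0, q2, q3, q4}, so the formula holds at q3.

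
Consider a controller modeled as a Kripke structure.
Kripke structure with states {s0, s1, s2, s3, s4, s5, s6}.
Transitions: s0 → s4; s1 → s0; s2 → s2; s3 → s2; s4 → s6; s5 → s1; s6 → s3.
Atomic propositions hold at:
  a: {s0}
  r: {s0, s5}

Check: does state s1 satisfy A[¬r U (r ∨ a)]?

Sat(¬r) = {s1, s2, s3, s4, s6}
Sat(r ∨ a) = {s0, s5}
A[¬r U (r ∨ a)]: least fixpoint, start Z0 = Sat((r ∨ a)) = {s0, s5}, add states in Sat(¬r) with every successor in Z. Z1 = {s0, s1, s5}; fixed.
Sat(A[¬r U (r ∨ a)]) = {s0, s1, s5}
s1 ∈ Sat(A[¬r U (r ∨ a)]) = {s0, s1, s5}, so the formula holds at s1.

Yes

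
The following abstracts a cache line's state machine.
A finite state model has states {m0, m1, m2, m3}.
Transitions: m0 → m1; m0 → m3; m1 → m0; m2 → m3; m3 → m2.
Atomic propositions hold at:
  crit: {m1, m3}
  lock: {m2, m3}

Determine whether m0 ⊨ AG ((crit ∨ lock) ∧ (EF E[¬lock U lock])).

No

Sat(crit ∨ lock) = {m1, m2, m3}
Sat(¬lock) = {m0, m1}
E[¬lock U lock]: least fixpoint, start Z0 = Sat(lock) = {m2, m3}, add states in Sat(¬lock) with some successor in Z. Z1 = {m0, m2, m3}; Z2 = {m0, m1, m2, m3}; fixed.
Sat(E[¬lock U lock]) = {m0, m1, m2, m3}
EF E[¬lock U lock]: least fixpoint, start Z0 = {m0, m1, m2, m3}, add states with some successor in Z. Already a fixed point.
Sat(EF E[¬lock U lock]) = {m0, m1, m2, m3}
Sat((crit ∨ lock) ∧ (EF E[¬lock U lock])) = {m1, m2, m3}
AG ((crit ∨ lock) ∧ (EF E[¬lock U lock])): greatest fixpoint, start Z0 = {m1, m2, m3}, keep only states in Sat with every successor in Z. Z1 = {m2, m3}; fixed.
Sat(AG ((crit ∨ lock) ∧ (EF E[¬lock U lock]))) = {m2, m3}
m0 ∉ Sat(AG ((crit ∨ lock) ∧ (EF E[¬lock U lock]))) = {m2, m3}, so the formula does not hold at m0.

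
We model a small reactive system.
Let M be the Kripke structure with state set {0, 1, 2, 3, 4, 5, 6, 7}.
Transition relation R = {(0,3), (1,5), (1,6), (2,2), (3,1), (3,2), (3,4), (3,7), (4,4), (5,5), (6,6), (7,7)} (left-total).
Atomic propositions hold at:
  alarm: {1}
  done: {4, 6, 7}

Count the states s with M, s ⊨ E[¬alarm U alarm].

Sat(¬alarm) = {0, 2, 3, 4, 5, 6, 7}
E[¬alarm U alarm]: least fixpoint, start Z0 = Sat(alarm) = {1}, add states in Sat(¬alarm) with some successor in Z. Z1 = {1, 3}; Z2 = {0, 1, 3}; fixed.
Sat(E[¬alarm U alarm]) = {0, 1, 3}
|Sat(E[¬alarm U alarm])| = |{0, 1, 3}| = 3.

3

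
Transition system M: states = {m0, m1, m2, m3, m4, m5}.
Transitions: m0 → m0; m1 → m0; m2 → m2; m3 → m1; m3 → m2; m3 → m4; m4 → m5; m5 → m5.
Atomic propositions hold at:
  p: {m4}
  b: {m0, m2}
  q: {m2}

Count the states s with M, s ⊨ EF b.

4

EF b: least fixpoint, start Z0 = {m0, m2}, add states with some successor in Z. Z1 = {m0, m1, m2, m3}; fixed.
Sat(EF b) = {m0, m1, m2, m3}
|Sat(EF b)| = |{m0, m1, m2, m3}| = 4.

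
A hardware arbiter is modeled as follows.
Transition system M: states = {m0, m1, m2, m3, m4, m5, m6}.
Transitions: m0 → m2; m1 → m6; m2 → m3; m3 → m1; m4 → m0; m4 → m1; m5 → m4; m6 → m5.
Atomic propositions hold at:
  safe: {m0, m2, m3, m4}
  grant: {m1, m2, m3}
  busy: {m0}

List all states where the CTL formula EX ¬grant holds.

Sat(¬grant) = {m0, m4, m5, m6}
Sat(EX ¬grant) = {s : some successor in {m0, m4, m5, m6}} = {m1, m4, m5, m6}

{m1, m4, m5, m6}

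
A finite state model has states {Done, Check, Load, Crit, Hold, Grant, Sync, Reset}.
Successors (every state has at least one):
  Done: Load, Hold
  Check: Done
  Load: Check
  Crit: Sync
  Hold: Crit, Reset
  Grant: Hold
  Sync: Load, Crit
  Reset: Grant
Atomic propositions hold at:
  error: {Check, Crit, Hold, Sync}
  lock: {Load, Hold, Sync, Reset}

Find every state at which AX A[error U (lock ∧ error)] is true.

{Crit, Grant}

Sat(lock ∧ error) = {Hold, Sync}
A[error U (lock ∧ error)]: least fixpoint, start Z0 = Sat((lock ∧ error)) = {Hold, Sync}, add states in Sat(error) with every successor in Z. Z1 = {Crit, Hold, Sync}; fixed.
Sat(A[error U (lock ∧ error)]) = {Crit, Hold, Sync}
Sat(AX A[error U (lock ∧ error)]) = {s : every successor in {Crit, Hold, Sync}} = {Crit, Grant}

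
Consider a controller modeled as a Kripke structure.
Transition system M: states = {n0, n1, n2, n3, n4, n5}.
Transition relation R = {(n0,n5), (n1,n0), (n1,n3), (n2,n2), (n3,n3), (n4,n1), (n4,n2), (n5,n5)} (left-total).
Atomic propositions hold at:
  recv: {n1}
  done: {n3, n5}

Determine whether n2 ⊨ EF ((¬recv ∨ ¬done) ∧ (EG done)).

No

Sat(¬recv) = {n0, n2, n3, n4, n5}
Sat(¬done) = {n0, n1, n2, n4}
Sat(¬recv ∨ ¬done) = {n0, n1, n2, n3, n4, n5}
EG done: greatest fixpoint, start Z0 = {n3, n5}, keep only states in Sat with some successor in Z. Already a fixed point.
Sat(EG done) = {n3, n5}
Sat((¬recv ∨ ¬done) ∧ (EG done)) = {n3, n5}
EF ((¬recv ∨ ¬done) ∧ (EG done)): least fixpoint, start Z0 = {n3, n5}, add states with some successor in Z. Z1 = {n0, n1, n3, n5}; Z2 = {n0, n1, n3, n4, n5}; fixed.
Sat(EF ((¬recv ∨ ¬done) ∧ (EG done))) = {n0, n1, n3, n4, n5}
n2 ∉ Sat(EF ((¬recv ∨ ¬done) ∧ (EG done))) = {n0, n1, n3, n4, n5}, so the formula does not hold at n2.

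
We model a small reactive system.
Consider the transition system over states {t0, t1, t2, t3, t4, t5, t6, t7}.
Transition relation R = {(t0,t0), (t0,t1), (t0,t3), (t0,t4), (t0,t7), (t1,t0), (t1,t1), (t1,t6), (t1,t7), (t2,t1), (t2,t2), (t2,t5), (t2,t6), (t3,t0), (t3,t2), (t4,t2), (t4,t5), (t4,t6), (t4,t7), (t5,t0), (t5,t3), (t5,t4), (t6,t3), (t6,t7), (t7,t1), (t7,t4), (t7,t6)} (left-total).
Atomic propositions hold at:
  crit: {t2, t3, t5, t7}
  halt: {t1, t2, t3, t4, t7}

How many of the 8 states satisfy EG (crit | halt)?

6

Sat(crit | halt) = {t1, t2, t3, t4, t5, t7}
EG (crit | halt): greatest fixpoint, start Z0 = {t1, t2, t3, t4, t5, t7}, keep only states in Sat with some successor in Z. Already a fixed point.
Sat(EG (crit | halt)) = {t1, t2, t3, t4, t5, t7}
|Sat(EG (crit | halt))| = |{t1, t2, t3, t4, t5, t7}| = 6.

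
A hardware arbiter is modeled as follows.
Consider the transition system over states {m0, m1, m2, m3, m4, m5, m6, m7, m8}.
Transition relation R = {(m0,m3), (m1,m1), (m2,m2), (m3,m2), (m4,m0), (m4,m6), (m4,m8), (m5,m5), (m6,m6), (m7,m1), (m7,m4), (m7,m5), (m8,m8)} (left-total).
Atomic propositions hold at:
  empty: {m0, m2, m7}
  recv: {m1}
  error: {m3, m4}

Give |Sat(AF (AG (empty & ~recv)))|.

Sat(~recv) = {m0, m2, m3, m4, m5, m6, m7, m8}
Sat(empty & ~recv) = {m0, m2, m7}
AG (empty & ~recv): greatest fixpoint, start Z0 = {m0, m2, m7}, keep only states in Sat with every successor in Z. Z1 = {m2}; fixed.
Sat(AG (empty & ~recv)) = {m2}
AF (AG (empty & ~recv)): least fixpoint, start Z0 = {m2}, add states with every successor in Z. Z1 = {m2, m3}; Z2 = {m0, m2, m3}; fixed.
Sat(AF (AG (empty & ~recv))) = {m0, m2, m3}
|Sat(AF (AG (empty & ~recv)))| = |{m0, m2, m3}| = 3.

3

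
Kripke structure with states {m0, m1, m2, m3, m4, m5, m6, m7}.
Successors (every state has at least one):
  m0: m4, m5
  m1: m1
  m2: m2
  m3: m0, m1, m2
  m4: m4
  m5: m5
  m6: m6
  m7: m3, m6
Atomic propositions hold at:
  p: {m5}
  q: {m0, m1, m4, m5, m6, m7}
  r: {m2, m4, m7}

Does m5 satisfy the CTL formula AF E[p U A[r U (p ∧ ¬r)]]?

Sat(¬r) = {m0, m1, m3, m5, m6}
Sat(p ∧ ¬r) = {m5}
A[r U (p ∧ ¬r)]: least fixpoint, start Z0 = Sat((p ∧ ¬r)) = {m5}, add states in Sat(r) with every successor in Z. Already a fixed point.
Sat(A[r U (p ∧ ¬r)]) = {m5}
E[p U A[r U (p ∧ ¬r)]]: least fixpoint, start Z0 = Sat(A[r U (p ∧ ¬r)]) = {m5}, add states in Sat(p) with some successor in Z. Already a fixed point.
Sat(E[p U A[r U (p ∧ ¬r)]]) = {m5}
AF E[p U A[r U (p ∧ ¬r)]]: least fixpoint, start Z0 = {m5}, add states with every successor in Z. Already a fixed point.
Sat(AF E[p U A[r U (p ∧ ¬r)]]) = {m5}
m5 ∈ Sat(AF E[p U A[r U (p ∧ ¬r)]]) = {m5}, so the formula holds at m5.

Yes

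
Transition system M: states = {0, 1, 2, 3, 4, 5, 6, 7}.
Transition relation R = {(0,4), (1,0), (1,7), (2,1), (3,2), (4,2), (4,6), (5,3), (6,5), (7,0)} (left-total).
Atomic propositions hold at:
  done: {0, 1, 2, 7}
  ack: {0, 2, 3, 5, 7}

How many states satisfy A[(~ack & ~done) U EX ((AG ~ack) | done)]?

5

Sat(~ack) = {1, 4, 6}
Sat(~done) = {3, 4, 5, 6}
Sat(~ack & ~done) = {4, 6}
AG ~ack: greatest fixpoint, start Z0 = {1, 4, 6}, keep only states in Sat with every successor in Z. Z1 = ∅; fixed.
Sat(AG ~ack) = ∅
Sat((AG ~ack) | done) = {0, 1, 2, 7}
Sat(EX ((AG ~ack) | done)) = {s : some successor in {0, 1, 2, 7}} = {1, 2, 3, 4, 7}
A[(~ack & ~done) U EX ((AG ~ack) | done)]: least fixpoint, start Z0 = Sat(EX ((AG ~ack) | done)) = {1, 2, 3, 4, 7}, add states in Sat(~ack & ~done) with every successor in Z. Already a fixed point.
Sat(A[(~ack & ~done) U EX ((AG ~ack) | done)]) = {1, 2, 3, 4, 7}
|Sat(A[(~ack & ~done) U EX ((AG ~ack) | done)])| = |{1, 2, 3, 4, 7}| = 5.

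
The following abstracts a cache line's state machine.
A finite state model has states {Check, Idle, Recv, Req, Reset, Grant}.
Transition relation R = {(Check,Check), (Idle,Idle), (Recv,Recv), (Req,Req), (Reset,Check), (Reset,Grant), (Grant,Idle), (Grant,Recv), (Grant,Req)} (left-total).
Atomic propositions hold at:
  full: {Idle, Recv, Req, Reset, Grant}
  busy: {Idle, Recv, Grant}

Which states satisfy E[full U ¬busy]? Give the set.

Sat(¬busy) = {Check, Req, Reset}
E[full U ¬busy]: least fixpoint, start Z0 = Sat(¬busy) = {Check, Req, Reset}, add states in Sat(full) with some successor in Z. Z1 = {Check, Req, Reset, Grant}; fixed.
Sat(E[full U ¬busy]) = {Check, Req, Reset, Grant}

{Check, Req, Reset, Grant}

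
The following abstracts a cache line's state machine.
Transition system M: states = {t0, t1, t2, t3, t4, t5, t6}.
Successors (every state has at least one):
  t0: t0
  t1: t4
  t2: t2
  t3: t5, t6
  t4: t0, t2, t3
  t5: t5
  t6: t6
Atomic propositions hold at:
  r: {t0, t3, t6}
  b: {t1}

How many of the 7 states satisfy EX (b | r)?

Sat(b | r) = {t0, t1, t3, t6}
Sat(EX (b | r)) = {s : some successor in {t0, t1, t3, t6}} = {t0, t3, t4, t6}
|Sat(EX (b | r))| = |{t0, t3, t4, t6}| = 4.

4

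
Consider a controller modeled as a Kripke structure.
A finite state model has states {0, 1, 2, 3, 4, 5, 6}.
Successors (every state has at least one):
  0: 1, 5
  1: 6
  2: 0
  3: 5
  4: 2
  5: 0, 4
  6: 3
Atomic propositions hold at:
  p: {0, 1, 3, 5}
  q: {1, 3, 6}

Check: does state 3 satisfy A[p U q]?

A[p U q]: least fixpoint, start Z0 = Sat(q) = {1, 3, 6}, add states in Sat(p) with every successor in Z. Already a fixed point.
Sat(A[p U q]) = {1, 3, 6}
3 ∈ Sat(A[p U q]) = {1, 3, 6}, so the formula holds at 3.

Yes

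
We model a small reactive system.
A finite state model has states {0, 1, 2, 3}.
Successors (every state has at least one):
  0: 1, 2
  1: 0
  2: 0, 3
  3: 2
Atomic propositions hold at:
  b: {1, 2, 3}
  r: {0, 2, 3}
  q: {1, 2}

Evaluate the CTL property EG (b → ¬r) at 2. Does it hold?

No

Sat(¬r) = {1}
Sat(b → ¬r) = {0, 1}
EG (b → ¬r): greatest fixpoint, start Z0 = {0, 1}, keep only states in Sat with some successor in Z. Already a fixed point.
Sat(EG (b → ¬r)) = {0, 1}
2 ∉ Sat(EG (b → ¬r)) = {0, 1}, so the formula does not hold at 2.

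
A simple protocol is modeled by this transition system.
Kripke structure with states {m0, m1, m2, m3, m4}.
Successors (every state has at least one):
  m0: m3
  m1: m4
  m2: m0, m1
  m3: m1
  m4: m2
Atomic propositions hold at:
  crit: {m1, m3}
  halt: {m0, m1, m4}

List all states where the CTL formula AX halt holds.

{m1, m2, m3}

Sat(AX halt) = {s : every successor in {m0, m1, m4}} = {m1, m2, m3}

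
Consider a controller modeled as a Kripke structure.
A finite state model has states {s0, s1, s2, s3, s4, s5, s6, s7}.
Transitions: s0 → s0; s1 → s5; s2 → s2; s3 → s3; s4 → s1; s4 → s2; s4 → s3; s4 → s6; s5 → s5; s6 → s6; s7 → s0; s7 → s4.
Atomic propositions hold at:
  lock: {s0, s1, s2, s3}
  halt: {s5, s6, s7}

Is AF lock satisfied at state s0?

AF lock: least fixpoint, start Z0 = {s0, s1, s2, s3}, add states with every successor in Z. Already a fixed point.
Sat(AF lock) = {s0, s1, s2, s3}
s0 ∈ Sat(AF lock) = {s0, s1, s2, s3}, so the formula holds at s0.

Yes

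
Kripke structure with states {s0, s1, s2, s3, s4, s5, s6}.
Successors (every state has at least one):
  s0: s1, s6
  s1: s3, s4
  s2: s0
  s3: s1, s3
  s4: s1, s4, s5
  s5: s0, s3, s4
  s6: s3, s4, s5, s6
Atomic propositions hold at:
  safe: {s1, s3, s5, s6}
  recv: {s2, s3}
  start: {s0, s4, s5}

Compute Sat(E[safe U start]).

E[safe U start]: least fixpoint, start Z0 = Sat(start) = {s0, s4, s5}, add states in Sat(safe) with some successor in Z. Z1 = {s0, s1, s4, s5, s6}; Z2 = {s0, s1, s3, s4, s5, s6}; fixed.
Sat(E[safe U start]) = {s0, s1, s3, s4, s5, s6}

{s0, s1, s3, s4, s5, s6}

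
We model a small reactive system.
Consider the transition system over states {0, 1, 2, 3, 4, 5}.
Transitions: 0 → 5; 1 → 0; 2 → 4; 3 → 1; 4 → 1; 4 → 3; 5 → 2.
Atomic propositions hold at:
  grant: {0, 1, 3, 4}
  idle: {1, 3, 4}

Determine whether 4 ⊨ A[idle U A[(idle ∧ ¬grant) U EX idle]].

Sat(¬grant) = {2, 5}
Sat(idle ∧ ¬grant) = ∅
Sat(EX idle) = {s : some successor in {1, 3, 4}} = {2, 3, 4}
A[(idle ∧ ¬grant) U EX idle]: least fixpoint, start Z0 = Sat(EX idle) = {2, 3, 4}, add states in Sat(idle ∧ ¬grant) with every successor in Z. Already a fixed point.
Sat(A[(idle ∧ ¬grant) U EX idle]) = {2, 3, 4}
A[idle U A[(idle ∧ ¬grant) U EX idle]]: least fixpoint, start Z0 = Sat(A[(idle ∧ ¬grant) U EX idle]) = {2, 3, 4}, add states in Sat(idle) with every successor in Z. Already a fixed point.
Sat(A[idle U A[(idle ∧ ¬grant) U EX idle]]) = {2, 3, 4}
4 ∈ Sat(A[idle U A[(idle ∧ ¬grant) U EX idle]]) = {2, 3, 4}, so the formula holds at 4.

Yes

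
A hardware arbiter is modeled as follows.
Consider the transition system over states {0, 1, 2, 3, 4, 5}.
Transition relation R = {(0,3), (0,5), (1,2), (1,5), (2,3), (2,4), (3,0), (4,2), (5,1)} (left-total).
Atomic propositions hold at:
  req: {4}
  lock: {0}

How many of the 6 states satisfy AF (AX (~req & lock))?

1

Sat(~req) = {0, 1, 2, 3, 5}
Sat(~req & lock) = {0}
Sat(AX (~req & lock)) = {s : every successor in {0}} = {3}
AF (AX (~req & lock)): least fixpoint, start Z0 = {3}, add states with every successor in Z. Already a fixed point.
Sat(AF (AX (~req & lock))) = {3}
|Sat(AF (AX (~req & lock)))| = |{3}| = 1.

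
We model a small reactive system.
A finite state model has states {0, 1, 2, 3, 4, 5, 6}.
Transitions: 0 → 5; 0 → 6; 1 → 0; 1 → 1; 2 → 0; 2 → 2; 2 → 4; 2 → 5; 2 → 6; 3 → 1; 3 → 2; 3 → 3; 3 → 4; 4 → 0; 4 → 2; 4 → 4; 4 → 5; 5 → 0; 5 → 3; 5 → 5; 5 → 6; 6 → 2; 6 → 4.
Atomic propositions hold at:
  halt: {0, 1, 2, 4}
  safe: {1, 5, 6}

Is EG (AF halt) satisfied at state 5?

AF halt: least fixpoint, start Z0 = {0, 1, 2, 4}, add states with every successor in Z. Z1 = {0, 1, 2, 4, 6}; fixed.
Sat(AF halt) = {0, 1, 2, 4, 6}
EG (AF halt): greatest fixpoint, start Z0 = {0, 1, 2, 4, 6}, keep only states in Sat with some successor in Z. Already a fixed point.
Sat(EG (AF halt)) = {0, 1, 2, 4, 6}
5 ∉ Sat(EG (AF halt)) = {0, 1, 2, 4, 6}, so the formula does not hold at 5.

No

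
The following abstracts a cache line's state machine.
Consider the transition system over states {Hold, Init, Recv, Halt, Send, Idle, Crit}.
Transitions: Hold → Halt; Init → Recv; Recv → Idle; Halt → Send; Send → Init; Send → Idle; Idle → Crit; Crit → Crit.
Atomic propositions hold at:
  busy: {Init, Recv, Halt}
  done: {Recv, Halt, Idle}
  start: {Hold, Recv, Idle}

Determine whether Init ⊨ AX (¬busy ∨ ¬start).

No

Sat(¬busy) = {Hold, Send, Idle, Crit}
Sat(¬start) = {Init, Halt, Send, Crit}
Sat(¬busy ∨ ¬start) = {Hold, Init, Halt, Send, Idle, Crit}
Sat(AX (¬busy ∨ ¬start)) = {s : every successor in {Hold, Init, Halt, Send, Idle, Crit}} = {Hold, Recv, Halt, Send, Idle, Crit}
Init ∉ Sat(AX (¬busy ∨ ¬start)) = {Hold, Recv, Halt, Send, Idle, Crit}, so the formula does not hold at Init.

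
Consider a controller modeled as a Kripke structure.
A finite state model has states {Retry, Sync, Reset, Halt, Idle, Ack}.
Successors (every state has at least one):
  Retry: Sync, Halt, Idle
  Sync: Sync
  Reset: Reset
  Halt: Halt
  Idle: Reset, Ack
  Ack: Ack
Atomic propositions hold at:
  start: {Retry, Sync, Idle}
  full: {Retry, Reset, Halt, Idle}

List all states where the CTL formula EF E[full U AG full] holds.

AG full: greatest fixpoint, start Z0 = {Retry, Reset, Halt, Idle}, keep only states in Sat with every successor in Z. Z1 = {Reset, Halt}; fixed.
Sat(AG full) = {Reset, Halt}
E[full U AG full]: least fixpoint, start Z0 = Sat(AG full) = {Reset, Halt}, add states in Sat(full) with some successor in Z. Z1 = {Retry, Reset, Halt, Idle}; fixed.
Sat(E[full U AG full]) = {Retry, Reset, Halt, Idle}
EF E[full U AG full]: least fixpoint, start Z0 = {Retry, Reset, Halt, Idle}, add states with some successor in Z. Already a fixed point.
Sat(EF E[full U AG full]) = {Retry, Reset, Halt, Idle}

{Retry, Reset, Halt, Idle}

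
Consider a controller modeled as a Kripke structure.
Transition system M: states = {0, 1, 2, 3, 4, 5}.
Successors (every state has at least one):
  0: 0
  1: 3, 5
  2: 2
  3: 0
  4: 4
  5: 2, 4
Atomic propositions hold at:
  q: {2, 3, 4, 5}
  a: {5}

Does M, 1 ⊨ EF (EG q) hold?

EG q: greatest fixpoint, start Z0 = {2, 3, 4, 5}, keep only states in Sat with some successor in Z. Z1 = {2, 4, 5}; fixed.
Sat(EG q) = {2, 4, 5}
EF (EG q): least fixpoint, start Z0 = {2, 4, 5}, add states with some successor in Z. Z1 = {1, 2, 4, 5}; fixed.
Sat(EF (EG q)) = {1, 2, 4, 5}
1 ∈ Sat(EF (EG q)) = {1, 2, 4, 5}, so the formula holds at 1.

Yes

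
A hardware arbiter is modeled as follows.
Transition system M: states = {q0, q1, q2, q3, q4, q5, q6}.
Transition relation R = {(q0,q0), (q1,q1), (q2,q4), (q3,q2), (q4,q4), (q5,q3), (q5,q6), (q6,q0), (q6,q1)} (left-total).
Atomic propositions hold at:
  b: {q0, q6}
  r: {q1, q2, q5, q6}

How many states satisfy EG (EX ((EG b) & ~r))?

2

EG b: greatest fixpoint, start Z0 = {q0, q6}, keep only states in Sat with some successor in Z. Already a fixed point.
Sat(EG b) = {q0, q6}
Sat(~r) = {q0, q3, q4}
Sat((EG b) & ~r) = {q0}
Sat(EX ((EG b) & ~r)) = {s : some successor in {q0}} = {q0, q6}
EG (EX ((EG b) & ~r)): greatest fixpoint, start Z0 = {q0, q6}, keep only states in Sat with some successor in Z. Already a fixed point.
Sat(EG (EX ((EG b) & ~r))) = {q0, q6}
|Sat(EG (EX ((EG b) & ~r)))| = |{q0, q6}| = 2.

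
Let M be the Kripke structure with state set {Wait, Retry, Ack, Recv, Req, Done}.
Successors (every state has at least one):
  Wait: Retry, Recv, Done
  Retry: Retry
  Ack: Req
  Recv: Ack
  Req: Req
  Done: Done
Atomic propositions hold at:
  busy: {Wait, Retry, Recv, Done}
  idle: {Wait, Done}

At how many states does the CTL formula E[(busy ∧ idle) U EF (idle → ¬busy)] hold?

5

Sat(busy ∧ idle) = {Wait, Done}
Sat(¬busy) = {Ack, Req}
Sat(idle → ¬busy) = {Retry, Ack, Recv, Req}
EF (idle → ¬busy): least fixpoint, start Z0 = {Retry, Ack, Recv, Req}, add states with some successor in Z. Z1 = {Wait, Retry, Ack, Recv, Req}; fixed.
Sat(EF (idle → ¬busy)) = {Wait, Retry, Ack, Recv, Req}
E[(busy ∧ idle) U EF (idle → ¬busy)]: least fixpoint, start Z0 = Sat(EF (idle → ¬busy)) = {Wait, Retry, Ack, Recv, Req}, add states in Sat(busy ∧ idle) with some successor in Z. Already a fixed point.
Sat(E[(busy ∧ idle) U EF (idle → ¬busy)]) = {Wait, Retry, Ack, Recv, Req}
|Sat(E[(busy ∧ idle) U EF (idle → ¬busy)])| = |{Wait, Retry, Ack, Recv, Req}| = 5.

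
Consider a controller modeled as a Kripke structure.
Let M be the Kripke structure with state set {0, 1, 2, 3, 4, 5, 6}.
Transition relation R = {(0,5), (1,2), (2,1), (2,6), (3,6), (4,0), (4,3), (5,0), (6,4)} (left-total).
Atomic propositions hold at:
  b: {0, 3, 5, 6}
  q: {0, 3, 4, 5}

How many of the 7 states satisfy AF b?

AF b: least fixpoint, start Z0 = {0, 3, 5, 6}, add states with every successor in Z. Z1 = {0, 3, 4, 5, 6}; fixed.
Sat(AF b) = {0, 3, 4, 5, 6}
|Sat(AF b)| = |{0, 3, 4, 5, 6}| = 5.

5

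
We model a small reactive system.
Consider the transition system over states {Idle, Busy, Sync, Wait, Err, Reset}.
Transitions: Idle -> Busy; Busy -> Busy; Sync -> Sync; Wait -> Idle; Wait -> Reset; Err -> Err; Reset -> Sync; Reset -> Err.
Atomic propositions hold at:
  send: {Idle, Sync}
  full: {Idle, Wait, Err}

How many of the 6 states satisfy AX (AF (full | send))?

Sat(full | send) = {Idle, Sync, Wait, Err}
AF (full | send): least fixpoint, start Z0 = {Idle, Sync, Wait, Err}, add states with every successor in Z. Z1 = {Idle, Sync, Wait, Err, Reset}; fixed.
Sat(AF (full | send)) = {Idle, Sync, Wait, Err, Reset}
Sat(AX (AF (full | send))) = {s : every successor in {Idle, Sync, Wait, Err, Reset}} = {Sync, Wait, Err, Reset}
|Sat(AX (AF (full | send)))| = |{Sync, Wait, Err, Reset}| = 4.

4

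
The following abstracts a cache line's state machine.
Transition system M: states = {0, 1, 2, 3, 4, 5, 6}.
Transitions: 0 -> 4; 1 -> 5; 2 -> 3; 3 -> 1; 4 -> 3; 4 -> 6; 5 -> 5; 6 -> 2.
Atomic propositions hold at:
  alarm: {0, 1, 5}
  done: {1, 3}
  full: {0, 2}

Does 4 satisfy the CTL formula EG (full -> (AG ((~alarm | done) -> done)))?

Sat(~alarm) = {2, 3, 4, 6}
Sat(~alarm | done) = {1, 2, 3, 4, 6}
Sat((~alarm | done) -> done) = {0, 1, 3, 5}
AG ((~alarm | done) -> done): greatest fixpoint, start Z0 = {0, 1, 3, 5}, keep only states in Sat with every successor in Z. Z1 = {1, 3, 5}; fixed.
Sat(AG ((~alarm | done) -> done)) = {1, 3, 5}
Sat(full -> (AG ((~alarm | done) -> done))) = {1, 3, 4, 5, 6}
EG (full -> (AG ((~alarm | done) -> done))): greatest fixpoint, start Z0 = {1, 3, 4, 5, 6}, keep only states in Sat with some successor in Z. Z1 = {1, 3, 4, 5}; fixed.
Sat(EG (full -> (AG ((~alarm | done) -> done)))) = {1, 3, 4, 5}
4 ∈ Sat(EG (full -> (AG ((~alarm | done) -> done)))) = {1, 3, 4, 5}, so the formula holds at 4.

Yes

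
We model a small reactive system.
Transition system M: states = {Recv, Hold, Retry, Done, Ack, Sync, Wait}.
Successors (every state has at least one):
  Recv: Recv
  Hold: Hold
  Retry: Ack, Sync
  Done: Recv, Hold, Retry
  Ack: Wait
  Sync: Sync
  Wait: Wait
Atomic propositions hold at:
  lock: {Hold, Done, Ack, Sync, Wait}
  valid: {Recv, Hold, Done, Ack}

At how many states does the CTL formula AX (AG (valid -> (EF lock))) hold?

5

EF lock: least fixpoint, start Z0 = {Hold, Done, Ack, Sync, Wait}, add states with some successor in Z. Z1 = {Hold, Retry, Done, Ack, Sync, Wait}; fixed.
Sat(EF lock) = {Hold, Retry, Done, Ack, Sync, Wait}
Sat(valid -> (EF lock)) = {Hold, Retry, Done, Ack, Sync, Wait}
AG (valid -> (EF lock)): greatest fixpoint, start Z0 = {Hold, Retry, Done, Ack, Sync, Wait}, keep only states in Sat with every successor in Z. Z1 = {Hold, Retry, Ack, Sync, Wait}; fixed.
Sat(AG (valid -> (EF lock))) = {Hold, Retry, Ack, Sync, Wait}
Sat(AX (AG (valid -> (EF lock)))) = {s : every successor in {Hold, Retry, Ack, Sync, Wait}} = {Hold, Retry, Ack, Sync, Wait}
|Sat(AX (AG (valid -> (EF lock))))| = |{Hold, Retry, Ack, Sync, Wait}| = 5.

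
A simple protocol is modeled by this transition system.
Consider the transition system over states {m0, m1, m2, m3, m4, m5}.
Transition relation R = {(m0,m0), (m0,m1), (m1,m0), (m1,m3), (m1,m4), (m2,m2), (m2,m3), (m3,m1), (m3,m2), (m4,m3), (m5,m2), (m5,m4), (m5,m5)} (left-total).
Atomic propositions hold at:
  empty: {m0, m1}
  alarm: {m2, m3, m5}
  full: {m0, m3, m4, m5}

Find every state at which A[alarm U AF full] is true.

{m0, m1, m3, m4, m5}

AF full: least fixpoint, start Z0 = {m0, m3, m4, m5}, add states with every successor in Z. Z1 = {m0, m1, m3, m4, m5}; fixed.
Sat(AF full) = {m0, m1, m3, m4, m5}
A[alarm U AF full]: least fixpoint, start Z0 = Sat(AF full) = {m0, m1, m3, m4, m5}, add states in Sat(alarm) with every successor in Z. Already a fixed point.
Sat(A[alarm U AF full]) = {m0, m1, m3, m4, m5}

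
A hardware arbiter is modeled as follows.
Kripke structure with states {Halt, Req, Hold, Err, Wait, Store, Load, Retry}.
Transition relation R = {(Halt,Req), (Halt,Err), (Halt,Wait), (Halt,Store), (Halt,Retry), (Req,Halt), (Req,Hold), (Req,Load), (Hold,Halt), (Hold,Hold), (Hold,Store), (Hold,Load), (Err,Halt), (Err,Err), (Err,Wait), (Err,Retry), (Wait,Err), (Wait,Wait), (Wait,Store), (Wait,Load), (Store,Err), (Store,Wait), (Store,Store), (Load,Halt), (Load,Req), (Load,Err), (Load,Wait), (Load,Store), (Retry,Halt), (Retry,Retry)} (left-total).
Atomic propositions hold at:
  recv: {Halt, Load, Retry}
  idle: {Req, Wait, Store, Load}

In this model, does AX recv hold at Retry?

Yes

Sat(AX recv) = {s : every successor in {Halt, Load, Retry}} = {Retry}
Retry ∈ Sat(AX recv) = {Retry}, so the formula holds at Retry.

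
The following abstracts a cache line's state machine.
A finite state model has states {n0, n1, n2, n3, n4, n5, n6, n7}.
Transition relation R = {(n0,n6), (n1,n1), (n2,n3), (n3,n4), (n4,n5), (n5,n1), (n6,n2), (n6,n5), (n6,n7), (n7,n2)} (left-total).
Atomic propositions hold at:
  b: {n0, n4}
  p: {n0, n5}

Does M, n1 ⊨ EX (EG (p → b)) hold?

Sat(p → b) = {n0, n1, n2, n3, n4, n6, n7}
EG (p → b): greatest fixpoint, start Z0 = {n0, n1, n2, n3, n4, n6, n7}, keep only states in Sat with some successor in Z. Z1 = {n0, n1, n2, n3, n6, n7}; Z2 = {n0, n1, n2, n6, n7}; Z3 = {n0, n1, n6, n7}; Z4 = {n0, n1, n6}; Z5 = {n0, n1}; Z6 = {n1}; fixed.
Sat(EG (p → b)) = {n1}
Sat(EX (EG (p → b))) = {s : some successor in {n1}} = {n1, n5}
n1 ∈ Sat(EX (EG (p → b))) = {n1, n5}, so the formula holds at n1.

Yes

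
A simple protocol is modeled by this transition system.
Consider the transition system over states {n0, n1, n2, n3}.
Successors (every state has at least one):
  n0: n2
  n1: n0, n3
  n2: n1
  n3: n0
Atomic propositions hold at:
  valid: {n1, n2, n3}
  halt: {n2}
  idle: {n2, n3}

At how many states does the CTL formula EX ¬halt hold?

Sat(¬halt) = {n0, n1, n3}
Sat(EX ¬halt) = {s : some successor in {n0, n1, n3}} = {n1, n2, n3}
|Sat(EX ¬halt)| = |{n1, n2, n3}| = 3.

3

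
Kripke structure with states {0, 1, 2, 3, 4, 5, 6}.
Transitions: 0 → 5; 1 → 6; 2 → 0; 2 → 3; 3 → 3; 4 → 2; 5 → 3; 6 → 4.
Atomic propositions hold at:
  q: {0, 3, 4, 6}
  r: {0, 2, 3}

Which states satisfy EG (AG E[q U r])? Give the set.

{3}

E[q U r]: least fixpoint, start Z0 = Sat(r) = {0, 2, 3}, add states in Sat(q) with some successor in Z. Z1 = {0, 2, 3, 4}; Z2 = {0, 2, 3, 4, 6}; fixed.
Sat(E[q U r]) = {0, 2, 3, 4, 6}
AG E[q U r]: greatest fixpoint, start Z0 = {0, 2, 3, 4, 6}, keep only states in Sat with every successor in Z. Z1 = {2, 3, 4, 6}; Z2 = {3, 4, 6}; Z3 = {3, 6}; Z4 = {3}; fixed.
Sat(AG E[q U r]) = {3}
EG (AG E[q U r]): greatest fixpoint, start Z0 = {3}, keep only states in Sat with some successor in Z. Already a fixed point.
Sat(EG (AG E[q U r])) = {3}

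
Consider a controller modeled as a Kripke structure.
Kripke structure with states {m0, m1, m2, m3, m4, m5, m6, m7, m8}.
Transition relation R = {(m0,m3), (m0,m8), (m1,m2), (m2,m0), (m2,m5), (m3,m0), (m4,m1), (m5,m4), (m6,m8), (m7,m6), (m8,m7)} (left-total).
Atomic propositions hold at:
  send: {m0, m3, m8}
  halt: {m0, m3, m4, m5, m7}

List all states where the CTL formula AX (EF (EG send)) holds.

EG send: greatest fixpoint, start Z0 = {m0, m3, m8}, keep only states in Sat with some successor in Z. Z1 = {m0, m3}; fixed.
Sat(EG send) = {m0, m3}
EF (EG send): least fixpoint, start Z0 = {m0, m3}, add states with some successor in Z. Z1 = {m0, m2, m3}; Z2 = {m0, m1, m2, m3}; Z3 = {m0, m1, m2, m3, m4}; Z4 = {m0, m1, m2, m3, m4, m5}; fixed.
Sat(EF (EG send)) = {m0, m1, m2, m3, m4, m5}
Sat(AX (EF (EG send))) = {s : every successor in {m0, m1, m2, m3, m4, m5}} = {m1, m2, m3, m4, m5}

{m1, m2, m3, m4, m5}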